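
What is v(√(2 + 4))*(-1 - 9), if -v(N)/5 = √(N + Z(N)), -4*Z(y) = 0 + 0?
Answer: 50*6^(¼) ≈ 78.254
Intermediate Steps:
Z(y) = 0 (Z(y) = -(0 + 0)/4 = -¼*0 = 0)
v(N) = -5*√N (v(N) = -5*√(N + 0) = -5*√N)
v(√(2 + 4))*(-1 - 9) = (-5*(2 + 4)^(¼))*(-1 - 9) = -5*6^(¼)*(-10) = 50*6^(¼)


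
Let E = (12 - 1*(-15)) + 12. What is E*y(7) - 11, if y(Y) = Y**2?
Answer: 1900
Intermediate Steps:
E = 39 (E = (12 + 15) + 12 = 27 + 12 = 39)
E*y(7) - 11 = 39*7**2 - 11 = 39*49 - 11 = 1911 - 11 = 1900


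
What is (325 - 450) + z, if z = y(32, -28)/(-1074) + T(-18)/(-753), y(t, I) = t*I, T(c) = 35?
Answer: -16742192/134787 ≈ -124.21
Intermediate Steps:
y(t, I) = I*t
z = 106183/134787 (z = -28*32/(-1074) + 35/(-753) = -896*(-1/1074) + 35*(-1/753) = 448/537 - 35/753 = 106183/134787 ≈ 0.78778)
(325 - 450) + z = (325 - 450) + 106183/134787 = -125 + 106183/134787 = -16742192/134787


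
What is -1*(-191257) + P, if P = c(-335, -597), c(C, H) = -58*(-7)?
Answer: 191663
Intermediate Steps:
c(C, H) = 406
P = 406
-1*(-191257) + P = -1*(-191257) + 406 = 191257 + 406 = 191663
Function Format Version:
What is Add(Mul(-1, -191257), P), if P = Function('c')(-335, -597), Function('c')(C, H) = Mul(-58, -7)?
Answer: 191663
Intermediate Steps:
Function('c')(C, H) = 406
P = 406
Add(Mul(-1, -191257), P) = Add(Mul(-1, -191257), 406) = Add(191257, 406) = 191663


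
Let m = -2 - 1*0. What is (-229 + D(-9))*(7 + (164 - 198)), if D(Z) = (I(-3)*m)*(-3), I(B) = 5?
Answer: 5373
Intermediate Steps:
m = -2 (m = -2 + 0 = -2)
D(Z) = 30 (D(Z) = (5*(-2))*(-3) = -10*(-3) = 30)
(-229 + D(-9))*(7 + (164 - 198)) = (-229 + 30)*(7 + (164 - 198)) = -199*(7 - 34) = -199*(-27) = 5373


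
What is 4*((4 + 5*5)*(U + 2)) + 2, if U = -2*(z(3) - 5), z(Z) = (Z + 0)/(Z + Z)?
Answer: 1278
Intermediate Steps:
z(Z) = ½ (z(Z) = Z/((2*Z)) = Z*(1/(2*Z)) = ½)
U = 9 (U = -2*(½ - 5) = -2*(-9/2) = 9)
4*((4 + 5*5)*(U + 2)) + 2 = 4*((4 + 5*5)*(9 + 2)) + 2 = 4*((4 + 25)*11) + 2 = 4*(29*11) + 2 = 4*319 + 2 = 1276 + 2 = 1278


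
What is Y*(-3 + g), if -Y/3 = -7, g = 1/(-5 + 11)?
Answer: -119/2 ≈ -59.500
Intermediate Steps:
g = ⅙ (g = 1/6 = ⅙ ≈ 0.16667)
Y = 21 (Y = -3*(-7) = 21)
Y*(-3 + g) = 21*(-3 + ⅙) = 21*(-17/6) = -119/2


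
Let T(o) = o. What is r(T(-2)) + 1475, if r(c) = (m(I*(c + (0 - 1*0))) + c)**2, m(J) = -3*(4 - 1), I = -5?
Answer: 1596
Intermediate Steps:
m(J) = -9 (m(J) = -3*3 = -9)
r(c) = (-9 + c)**2
r(T(-2)) + 1475 = (-9 - 2)**2 + 1475 = (-11)**2 + 1475 = 121 + 1475 = 1596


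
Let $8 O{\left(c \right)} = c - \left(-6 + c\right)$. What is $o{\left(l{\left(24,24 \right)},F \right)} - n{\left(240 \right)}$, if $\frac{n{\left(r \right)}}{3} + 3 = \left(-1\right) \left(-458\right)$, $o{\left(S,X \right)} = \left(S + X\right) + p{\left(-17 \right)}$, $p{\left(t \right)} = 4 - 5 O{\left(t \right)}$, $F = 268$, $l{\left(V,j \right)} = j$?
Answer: $- \frac{4291}{4} \approx -1072.8$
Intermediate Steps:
$O{\left(c \right)} = \frac{3}{4}$ ($O{\left(c \right)} = \frac{c - \left(-6 + c\right)}{8} = \frac{1}{8} \cdot 6 = \frac{3}{4}$)
$p{\left(t \right)} = \frac{1}{4}$ ($p{\left(t \right)} = 4 - \frac{15}{4} = \frac{1}{4}$)
$o{\left(S,X \right)} = \frac{1}{4} + S + X$ ($o{\left(S,X \right)} = \left(S + X\right) + \frac{1}{4} = \frac{1}{4} + S + X$)
$n{\left(r \right)} = 1365$ ($n{\left(r \right)} = -9 + 3 \left(\left(-1\right) \left(-458\right)\right) = -9 + 3 \cdot 458 = -9 + 1374 = 1365$)
$o{\left(l{\left(24,24 \right)},F \right)} - n{\left(240 \right)} = \left(\frac{1}{4} + 24 + 268\right) - 1365 = \frac{1169}{4} - 1365 = - \frac{4291}{4}$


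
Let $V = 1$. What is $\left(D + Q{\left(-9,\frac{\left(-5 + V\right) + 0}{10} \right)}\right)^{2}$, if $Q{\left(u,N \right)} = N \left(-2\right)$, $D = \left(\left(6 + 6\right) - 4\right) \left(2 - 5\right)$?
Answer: $\frac{13456}{25} \approx 538.24$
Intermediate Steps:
$D = -24$ ($D = \left(12 - 4\right) \left(-3\right) = 8 \left(-3\right) = -24$)
$Q{\left(u,N \right)} = - 2 N$
$\left(D + Q{\left(-9,\frac{\left(-5 + V\right) + 0}{10} \right)}\right)^{2} = \left(-24 - 2 \frac{\left(-5 + 1\right) + 0}{10}\right)^{2} = \left(-24 - 2 \left(-4 + 0\right) \frac{1}{10}\right)^{2} = \left(-24 - 2 \left(\left(-4\right) \frac{1}{10}\right)\right)^{2} = \left(-24 - - \frac{4}{5}\right)^{2} = \left(-24 + \frac{4}{5}\right)^{2} = \left(- \frac{116}{5}\right)^{2} = \frac{13456}{25}$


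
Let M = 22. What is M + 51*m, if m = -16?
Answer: -794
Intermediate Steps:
M + 51*m = 22 + 51*(-16) = 22 - 816 = -794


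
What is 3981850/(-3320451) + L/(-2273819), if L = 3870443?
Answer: -706632984353/243551760399 ≈ -2.9014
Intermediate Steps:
3981850/(-3320451) + L/(-2273819) = 3981850/(-3320451) + 3870443/(-2273819) = 3981850*(-1/3320451) + 3870443*(-1/2273819) = -3981850/3320451 - 124853/73349 = -706632984353/243551760399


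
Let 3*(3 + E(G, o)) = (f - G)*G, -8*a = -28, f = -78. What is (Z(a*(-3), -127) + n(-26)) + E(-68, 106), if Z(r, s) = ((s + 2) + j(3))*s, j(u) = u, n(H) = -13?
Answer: 47114/3 ≈ 15705.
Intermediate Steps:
a = 7/2 (a = -⅛*(-28) = 7/2 ≈ 3.5000)
E(G, o) = -3 + G*(-78 - G)/3 (E(G, o) = -3 + ((-78 - G)*G)/3 = -3 + (G*(-78 - G))/3 = -3 + G*(-78 - G)/3)
Z(r, s) = s*(5 + s) (Z(r, s) = ((s + 2) + 3)*s = ((2 + s) + 3)*s = (5 + s)*s = s*(5 + s))
(Z(a*(-3), -127) + n(-26)) + E(-68, 106) = (-127*(5 - 127) - 13) + (-3 - 26*(-68) - ⅓*(-68)²) = (-127*(-122) - 13) + (-3 + 1768 - ⅓*4624) = (15494 - 13) + (-3 + 1768 - 4624/3) = 15481 + 671/3 = 47114/3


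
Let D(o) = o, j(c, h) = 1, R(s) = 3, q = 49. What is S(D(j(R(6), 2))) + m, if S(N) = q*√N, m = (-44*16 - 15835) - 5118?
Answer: -21608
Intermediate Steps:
m = -21657 (m = (-704 - 15835) - 5118 = -16539 - 5118 = -21657)
S(N) = 49*√N
S(D(j(R(6), 2))) + m = 49*√1 - 21657 = 49*1 - 21657 = 49 - 21657 = -21608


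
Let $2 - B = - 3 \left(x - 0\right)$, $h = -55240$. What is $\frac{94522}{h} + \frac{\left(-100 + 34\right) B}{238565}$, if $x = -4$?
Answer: $- \frac{2251318253}{1317833060} \approx -1.7083$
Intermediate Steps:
$B = -10$ ($B = 2 - - 3 \left(-4 - 0\right) = 2 - - 3 \left(-4 + 0\right) = 2 - \left(-3\right) \left(-4\right) = 2 - 12 = -10$)
$\frac{94522}{h} + \frac{\left(-100 + 34\right) B}{238565} = \frac{94522}{-55240} + \frac{\left(-100 + 34\right) \left(-10\right)}{238565} = 94522 \left(- \frac{1}{55240}\right) + \left(-66\right) \left(-10\right) \frac{1}{238565} = - \frac{47261}{27620} + 660 \cdot \frac{1}{238565} = - \frac{47261}{27620} + \frac{132}{47713} = - \frac{2251318253}{1317833060}$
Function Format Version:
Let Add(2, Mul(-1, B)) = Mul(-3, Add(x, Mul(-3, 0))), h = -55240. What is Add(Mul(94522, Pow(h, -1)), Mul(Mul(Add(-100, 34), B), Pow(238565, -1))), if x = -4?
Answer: Rational(-2251318253, 1317833060) ≈ -1.7083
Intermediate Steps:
B = -10 (B = Add(2, Mul(-1, Mul(-3, Add(-4, Mul(-3, 0))))) = Add(2, Mul(-1, Mul(-3, Add(-4, 0)))) = Add(2, Mul(-1, Mul(-3, -4))) = Add(2, Mul(-1, 12)) = Add(2, -12) = -10)
Add(Mul(94522, Pow(h, -1)), Mul(Mul(Add(-100, 34), B), Pow(238565, -1))) = Add(Mul(94522, Pow(-55240, -1)), Mul(Mul(Add(-100, 34), -10), Pow(238565, -1))) = Add(Mul(94522, Rational(-1, 55240)), Mul(Mul(-66, -10), Rational(1, 238565))) = Add(Rational(-47261, 27620), Mul(660, Rational(1, 238565))) = Add(Rational(-47261, 27620), Rational(132, 47713)) = Rational(-2251318253, 1317833060)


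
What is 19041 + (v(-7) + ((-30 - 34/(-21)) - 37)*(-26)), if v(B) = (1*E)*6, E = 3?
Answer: 435937/21 ≈ 20759.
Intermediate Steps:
v(B) = 18 (v(B) = (1*3)*6 = 3*6 = 18)
19041 + (v(-7) + ((-30 - 34/(-21)) - 37)*(-26)) = 19041 + (18 + ((-30 - 34/(-21)) - 37)*(-26)) = 19041 + (18 + ((-30 - 34*(-1/21)) - 37)*(-26)) = 19041 + (18 + ((-30 + 34/21) - 37)*(-26)) = 19041 + (18 + (-596/21 - 37)*(-26)) = 19041 + (18 - 1373/21*(-26)) = 19041 + (18 + 35698/21) = 19041 + 36076/21 = 435937/21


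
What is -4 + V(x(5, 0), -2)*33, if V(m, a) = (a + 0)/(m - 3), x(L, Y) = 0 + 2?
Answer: 62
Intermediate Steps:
x(L, Y) = 2
V(m, a) = a/(-3 + m)
-4 + V(x(5, 0), -2)*33 = -4 - 2/(-3 + 2)*33 = -4 - 2/(-1)*33 = -4 - 2*(-1)*33 = -4 + 2*33 = -4 + 66 = 62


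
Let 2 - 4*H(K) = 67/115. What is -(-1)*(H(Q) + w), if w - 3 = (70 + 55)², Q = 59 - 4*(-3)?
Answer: 7189043/460 ≈ 15628.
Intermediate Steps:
Q = 71 (Q = 59 - 1*(-12) = 59 + 12 = 71)
H(K) = 163/460 (H(K) = ½ - 67/(4*115) = ½ - ¼*67/115 = ½ - 67/460 = 163/460)
w = 15628 (w = 3 + (70 + 55)² = 3 + 125² = 3 + 15625 = 15628)
-(-1)*(H(Q) + w) = -(-1)*(163/460 + 15628) = -(-1)*7189043/460 = -1*(-7189043/460) = 7189043/460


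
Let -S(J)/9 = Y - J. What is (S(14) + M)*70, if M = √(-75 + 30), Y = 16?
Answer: -1260 + 210*I*√5 ≈ -1260.0 + 469.57*I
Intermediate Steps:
S(J) = -144 + 9*J (S(J) = -9*(16 - J) = -144 + 9*J)
M = 3*I*√5 (M = √(-45) = 3*I*√5 ≈ 6.7082*I)
(S(14) + M)*70 = ((-144 + 9*14) + 3*I*√5)*70 = ((-144 + 126) + 3*I*√5)*70 = (-18 + 3*I*√5)*70 = -1260 + 210*I*√5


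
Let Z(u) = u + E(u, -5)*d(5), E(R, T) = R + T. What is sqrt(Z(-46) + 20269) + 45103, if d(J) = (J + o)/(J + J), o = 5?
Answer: 45103 + 82*sqrt(3) ≈ 45245.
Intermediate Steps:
d(J) = (5 + J)/(2*J) (d(J) = (J + 5)/(J + J) = (5 + J)/((2*J)) = (5 + J)*(1/(2*J)) = (5 + J)/(2*J))
Z(u) = -5 + 2*u (Z(u) = u + (u - 5)*((1/2)*(5 + 5)/5) = u + (-5 + u)*((1/2)*(1/5)*10) = u + (-5 + u)*1 = u + (-5 + u) = -5 + 2*u)
sqrt(Z(-46) + 20269) + 45103 = sqrt((-5 + 2*(-46)) + 20269) + 45103 = sqrt((-5 - 92) + 20269) + 45103 = sqrt(-97 + 20269) + 45103 = sqrt(20172) + 45103 = 82*sqrt(3) + 45103 = 45103 + 82*sqrt(3)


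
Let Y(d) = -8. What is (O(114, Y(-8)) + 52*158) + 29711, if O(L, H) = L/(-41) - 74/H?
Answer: 6221089/164 ≈ 37934.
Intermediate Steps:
O(L, H) = -74/H - L/41 (O(L, H) = L*(-1/41) - 74/H = -L/41 - 74/H = -74/H - L/41)
(O(114, Y(-8)) + 52*158) + 29711 = ((-74/(-8) - 1/41*114) + 52*158) + 29711 = ((-74*(-⅛) - 114/41) + 8216) + 29711 = ((37/4 - 114/41) + 8216) + 29711 = (1061/164 + 8216) + 29711 = 1348485/164 + 29711 = 6221089/164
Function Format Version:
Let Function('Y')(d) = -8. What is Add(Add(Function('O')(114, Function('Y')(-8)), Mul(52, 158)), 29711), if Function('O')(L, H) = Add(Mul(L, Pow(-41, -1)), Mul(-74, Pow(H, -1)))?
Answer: Rational(6221089, 164) ≈ 37934.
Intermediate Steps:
Function('O')(L, H) = Add(Mul(-74, Pow(H, -1)), Mul(Rational(-1, 41), L)) (Function('O')(L, H) = Add(Mul(L, Rational(-1, 41)), Mul(-74, Pow(H, -1))) = Add(Mul(Rational(-1, 41), L), Mul(-74, Pow(H, -1))) = Add(Mul(-74, Pow(H, -1)), Mul(Rational(-1, 41), L)))
Add(Add(Function('O')(114, Function('Y')(-8)), Mul(52, 158)), 29711) = Add(Add(Add(Mul(-74, Pow(-8, -1)), Mul(Rational(-1, 41), 114)), Mul(52, 158)), 29711) = Add(Add(Add(Mul(-74, Rational(-1, 8)), Rational(-114, 41)), 8216), 29711) = Add(Add(Add(Rational(37, 4), Rational(-114, 41)), 8216), 29711) = Add(Add(Rational(1061, 164), 8216), 29711) = Add(Rational(1348485, 164), 29711) = Rational(6221089, 164)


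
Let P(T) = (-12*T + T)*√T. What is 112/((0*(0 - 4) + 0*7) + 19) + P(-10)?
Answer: 112/19 + 110*I*√10 ≈ 5.8947 + 347.85*I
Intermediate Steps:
P(T) = -11*T^(3/2) (P(T) = (-11*T)*√T = -11*T^(3/2))
112/((0*(0 - 4) + 0*7) + 19) + P(-10) = 112/((0*(0 - 4) + 0*7) + 19) - (-110)*I*√10 = 112/((0*(-4) + 0) + 19) - (-110)*I*√10 = 112/((0 + 0) + 19) + 110*I*√10 = 112/(0 + 19) + 110*I*√10 = 112/19 + 110*I*√10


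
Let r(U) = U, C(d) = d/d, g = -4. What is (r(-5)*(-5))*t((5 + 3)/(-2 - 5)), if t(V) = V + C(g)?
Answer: -25/7 ≈ -3.5714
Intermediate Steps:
C(d) = 1
t(V) = 1 + V (t(V) = V + 1 = 1 + V)
(r(-5)*(-5))*t((5 + 3)/(-2 - 5)) = (-5*(-5))*(1 + (5 + 3)/(-2 - 5)) = 25*(1 + 8/(-7)) = 25*(1 + 8*(-⅐)) = 25*(1 - 8/7) = 25*(-⅐) = -25/7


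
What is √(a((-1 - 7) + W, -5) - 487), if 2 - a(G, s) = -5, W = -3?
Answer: 4*I*√30 ≈ 21.909*I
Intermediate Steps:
a(G, s) = 7 (a(G, s) = 2 - 1*(-5) = 2 + 5 = 7)
√(a((-1 - 7) + W, -5) - 487) = √(7 - 487) = √(-480) = 4*I*√30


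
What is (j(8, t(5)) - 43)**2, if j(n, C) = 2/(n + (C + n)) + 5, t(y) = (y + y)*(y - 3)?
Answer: 466489/324 ≈ 1439.8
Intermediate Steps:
t(y) = 2*y*(-3 + y) (t(y) = (2*y)*(-3 + y) = 2*y*(-3 + y))
j(n, C) = 5 + 2/(C + 2*n) (j(n, C) = 2/(C + 2*n) + 5 = 5 + 2/(C + 2*n))
(j(8, t(5)) - 43)**2 = ((2 + 5*(2*5*(-3 + 5)) + 10*8)/(2*5*(-3 + 5) + 2*8) - 43)**2 = ((2 + 5*(2*5*2) + 80)/(2*5*2 + 16) - 43)**2 = ((2 + 5*20 + 80)/(20 + 16) - 43)**2 = ((2 + 100 + 80)/36 - 43)**2 = ((1/36)*182 - 43)**2 = (91/18 - 43)**2 = (-683/18)**2 = 466489/324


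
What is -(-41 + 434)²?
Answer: -154449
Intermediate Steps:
-(-41 + 434)² = -1*393² = -1*154449 = -154449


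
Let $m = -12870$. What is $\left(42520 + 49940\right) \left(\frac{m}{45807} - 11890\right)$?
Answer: $- \frac{16786362642000}{15269} \approx -1.0994 \cdot 10^{9}$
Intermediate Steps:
$\left(42520 + 49940\right) \left(\frac{m}{45807} - 11890\right) = \left(42520 + 49940\right) \left(- \frac{12870}{45807} - 11890\right) = 92460 \left(\left(-12870\right) \frac{1}{45807} - 11890\right) = 92460 \left(- \frac{4290}{15269} - 11890\right) = 92460 \left(- \frac{181552700}{15269}\right) = - \frac{16786362642000}{15269}$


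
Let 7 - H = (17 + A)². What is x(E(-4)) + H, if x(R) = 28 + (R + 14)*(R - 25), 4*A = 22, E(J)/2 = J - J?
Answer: -3285/4 ≈ -821.25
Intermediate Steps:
E(J) = 0 (E(J) = 2*(J - J) = 2*0 = 0)
A = 11/2 (A = (¼)*22 = 11/2 ≈ 5.5000)
x(R) = 28 + (-25 + R)*(14 + R) (x(R) = 28 + (14 + R)*(-25 + R) = 28 + (-25 + R)*(14 + R))
H = -1997/4 (H = 7 - (17 + 11/2)² = 7 - (45/2)² = 7 - 1*2025/4 = 7 - 2025/4 = -1997/4 ≈ -499.25)
x(E(-4)) + H = (-322 + 0² - 11*0) - 1997/4 = (-322 + 0 + 0) - 1997/4 = -322 - 1997/4 = -3285/4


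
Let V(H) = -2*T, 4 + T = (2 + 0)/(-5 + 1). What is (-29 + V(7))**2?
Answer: 400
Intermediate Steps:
T = -9/2 (T = -4 + (2 + 0)/(-5 + 1) = -4 + 2/(-4) = -4 + 2*(-1/4) = -4 - 1/2 = -9/2 ≈ -4.5000)
V(H) = 9 (V(H) = -2*(-9/2) = 9)
(-29 + V(7))**2 = (-29 + 9)**2 = (-20)**2 = 400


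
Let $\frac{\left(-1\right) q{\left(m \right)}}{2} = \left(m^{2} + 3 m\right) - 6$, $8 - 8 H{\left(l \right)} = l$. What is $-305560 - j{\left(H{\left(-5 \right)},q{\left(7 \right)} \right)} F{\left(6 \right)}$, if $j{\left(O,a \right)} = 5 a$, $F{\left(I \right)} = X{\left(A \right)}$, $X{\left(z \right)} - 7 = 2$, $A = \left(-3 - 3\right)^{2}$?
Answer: $-299800$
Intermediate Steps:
$H{\left(l \right)} = 1 - \frac{l}{8}$
$A = 36$ ($A = \left(-6\right)^{2} = 36$)
$X{\left(z \right)} = 9$ ($X{\left(z \right)} = 7 + 2 = 9$)
$F{\left(I \right)} = 9$
$q{\left(m \right)} = 12 - 6 m - 2 m^{2}$ ($q{\left(m \right)} = - 2 \left(\left(m^{2} + 3 m\right) - 6\right) = - 2 \left(-6 + m^{2} + 3 m\right) = 12 - 6 m - 2 m^{2}$)
$-305560 - j{\left(H{\left(-5 \right)},q{\left(7 \right)} \right)} F{\left(6 \right)} = -305560 - 5 \left(12 - 42 - 2 \cdot 7^{2}\right) 9 = -305560 - 5 \left(12 - 42 - 98\right) 9 = -305560 - 5 \left(-128\right) 9 = -305560 - \left(-640\right) 9 = -305560 - -5760 = -305560 + 5760 = -299800$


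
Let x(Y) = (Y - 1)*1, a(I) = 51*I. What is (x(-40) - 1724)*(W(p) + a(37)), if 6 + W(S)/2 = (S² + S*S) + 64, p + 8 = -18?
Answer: -8307855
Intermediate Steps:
p = -26 (p = -8 - 18 = -26)
W(S) = 116 + 4*S² (W(S) = -12 + 2*((S² + S*S) + 64) = -12 + 2*((S² + S²) + 64) = -12 + 2*(2*S² + 64) = -12 + 2*(64 + 2*S²) = -12 + (128 + 4*S²) = 116 + 4*S²)
x(Y) = -1 + Y (x(Y) = (-1 + Y)*1 = -1 + Y)
(x(-40) - 1724)*(W(p) + a(37)) = ((-1 - 40) - 1724)*((116 + 4*(-26)²) + 51*37) = (-41 - 1724)*((116 + 4*676) + 1887) = -1765*((116 + 2704) + 1887) = -1765*(2820 + 1887) = -1765*4707 = -8307855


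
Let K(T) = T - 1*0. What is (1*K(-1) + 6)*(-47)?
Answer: -235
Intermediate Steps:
K(T) = T (K(T) = T + 0 = T)
(1*K(-1) + 6)*(-47) = (1*(-1) + 6)*(-47) = (-1 + 6)*(-47) = 5*(-47) = -235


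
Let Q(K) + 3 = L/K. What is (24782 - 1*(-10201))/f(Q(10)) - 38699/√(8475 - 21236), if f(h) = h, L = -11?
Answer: -349830/41 + 38699*I*√12761/12761 ≈ -8532.4 + 342.58*I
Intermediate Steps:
Q(K) = -3 - 11/K
(24782 - 1*(-10201))/f(Q(10)) - 38699/√(8475 - 21236) = (24782 - 1*(-10201))/(-3 - 11/10) - 38699/√(8475 - 21236) = (24782 + 10201)/(-3 - 11*⅒) - 38699*(-I*√12761/12761) = 34983/(-3 - 11/10) - 38699*(-I*√12761/12761) = 34983/(-41/10) - (-38699)*I*√12761/12761 = 34983*(-10/41) + 38699*I*√12761/12761 = -349830/41 + 38699*I*√12761/12761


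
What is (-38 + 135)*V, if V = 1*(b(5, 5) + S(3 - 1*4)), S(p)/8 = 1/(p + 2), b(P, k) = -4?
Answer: 388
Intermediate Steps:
S(p) = 8/(2 + p) (S(p) = 8/(p + 2) = 8/(2 + p))
V = 4 (V = 1*(-4 + 8/(2 + (3 - 1*4))) = 1*(-4 + 8/(2 + (3 - 4))) = 1*(-4 + 8/(2 - 1)) = 1*(-4 + 8/1) = 1*(-4 + 8*1) = 1*(-4 + 8) = 1*4 = 4)
(-38 + 135)*V = (-38 + 135)*4 = 97*4 = 388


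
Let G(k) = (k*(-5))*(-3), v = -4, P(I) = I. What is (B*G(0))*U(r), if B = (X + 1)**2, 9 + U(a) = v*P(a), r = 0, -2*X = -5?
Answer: 0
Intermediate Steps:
X = 5/2 (X = -1/2*(-5) = 5/2 ≈ 2.5000)
G(k) = 15*k (G(k) = -5*k*(-3) = 15*k)
U(a) = -9 - 4*a
B = 49/4 (B = (5/2 + 1)**2 = (7/2)**2 = 49/4 ≈ 12.250)
(B*G(0))*U(r) = (49*(15*0)/4)*(-9 - 4*0) = ((49/4)*0)*(-9 + 0) = 0*(-9) = 0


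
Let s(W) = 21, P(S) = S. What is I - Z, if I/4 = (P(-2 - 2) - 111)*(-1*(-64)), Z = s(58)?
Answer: -29461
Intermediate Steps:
Z = 21
I = -29440 (I = 4*(((-2 - 2) - 111)*(-1*(-64))) = 4*((-4 - 111)*64) = 4*(-115*64) = 4*(-7360) = -29440)
I - Z = -29440 - 1*21 = -29440 - 21 = -29461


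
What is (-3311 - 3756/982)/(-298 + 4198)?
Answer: -1627579/1914900 ≈ -0.84995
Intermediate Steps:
(-3311 - 3756/982)/(-298 + 4198) = (-3311 - 3756*1/982)/3900 = (-3311 - 1878/491)*(1/3900) = -1627579/491*1/3900 = -1627579/1914900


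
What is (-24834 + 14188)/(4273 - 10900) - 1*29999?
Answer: -198792727/6627 ≈ -29997.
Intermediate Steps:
(-24834 + 14188)/(4273 - 10900) - 1*29999 = -10646/(-6627) - 29999 = -10646*(-1/6627) - 29999 = 10646/6627 - 29999 = -198792727/6627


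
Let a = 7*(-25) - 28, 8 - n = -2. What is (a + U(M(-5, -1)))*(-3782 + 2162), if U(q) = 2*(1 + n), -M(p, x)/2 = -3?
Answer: 293220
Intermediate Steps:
n = 10 (n = 8 - 1*(-2) = 8 + 2 = 10)
M(p, x) = 6 (M(p, x) = -2*(-3) = 6)
a = -203 (a = -175 - 28 = -203)
U(q) = 22 (U(q) = 2*(1 + 10) = 2*11 = 22)
(a + U(M(-5, -1)))*(-3782 + 2162) = (-203 + 22)*(-3782 + 2162) = -181*(-1620) = 293220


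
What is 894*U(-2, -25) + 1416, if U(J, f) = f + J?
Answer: -22722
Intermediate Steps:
U(J, f) = J + f
894*U(-2, -25) + 1416 = 894*(-2 - 25) + 1416 = 894*(-27) + 1416 = -24138 + 1416 = -22722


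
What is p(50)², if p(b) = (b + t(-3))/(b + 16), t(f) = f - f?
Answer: 625/1089 ≈ 0.57392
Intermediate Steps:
t(f) = 0
p(b) = b/(16 + b) (p(b) = (b + 0)/(b + 16) = b/(16 + b))
p(50)² = (50/(16 + 50))² = (50/66)² = (50*(1/66))² = (25/33)² = 625/1089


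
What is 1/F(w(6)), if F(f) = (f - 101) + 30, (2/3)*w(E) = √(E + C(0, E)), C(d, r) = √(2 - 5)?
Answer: -1/(71 - 3*√(6 + I*√3)/2) ≈ -0.01486 - 0.00011594*I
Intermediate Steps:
C(d, r) = I*√3 (C(d, r) = √(-3) = I*√3)
w(E) = 3*√(E + I*√3)/2
F(f) = -71 + f (F(f) = (-101 + f) + 30 = -71 + f)
1/F(w(6)) = 1/(-71 + 3*√(6 + I*√3)/2)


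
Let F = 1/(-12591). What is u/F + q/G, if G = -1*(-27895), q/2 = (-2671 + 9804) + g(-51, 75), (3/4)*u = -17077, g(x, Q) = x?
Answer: 7997180631184/27895 ≈ 2.8669e+8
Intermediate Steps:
F = -1/12591 ≈ -7.9422e-5
u = -68308/3 (u = (4/3)*(-17077) = -68308/3 ≈ -22769.)
q = 14164 (q = 2*((-2671 + 9804) - 51) = 2*(7133 - 51) = 2*7082 = 14164)
G = 27895
u/F + q/G = -68308/(3*(-1/12591)) + 14164/27895 = -68308/3*(-12591) + 14164*(1/27895) = 286688676 + 14164/27895 = 7997180631184/27895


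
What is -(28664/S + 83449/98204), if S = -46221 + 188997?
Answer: -1841179235/1752646788 ≈ -1.0505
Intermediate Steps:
S = 142776
-(28664/S + 83449/98204) = -(28664/142776 + 83449/98204) = -(28664*(1/142776) + 83449*(1/98204)) = -(3583/17847 + 83449/98204) = -1*1841179235/1752646788 = -1841179235/1752646788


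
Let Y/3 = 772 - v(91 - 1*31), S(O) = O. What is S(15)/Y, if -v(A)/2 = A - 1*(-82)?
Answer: 5/1056 ≈ 0.0047349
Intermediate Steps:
v(A) = -164 - 2*A (v(A) = -2*(A - 1*(-82)) = -2*(A + 82) = -2*(82 + A) = -164 - 2*A)
Y = 3168 (Y = 3*(772 - (-164 - 2*(91 - 1*31))) = 3*(772 - (-164 - 2*(91 - 31))) = 3*(772 - (-164 - 2*60)) = 3*(772 - (-164 - 120)) = 3*(772 - 1*(-284)) = 3*(772 + 284) = 3*1056 = 3168)
S(15)/Y = 15/3168 = 15*(1/3168) = 5/1056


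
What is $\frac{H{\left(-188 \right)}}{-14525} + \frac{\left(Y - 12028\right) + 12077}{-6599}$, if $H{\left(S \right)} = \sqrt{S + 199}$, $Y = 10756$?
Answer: $- \frac{10805}{6599} - \frac{\sqrt{11}}{14525} \approx -1.6376$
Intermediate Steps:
$H{\left(S \right)} = \sqrt{199 + S}$
$\frac{H{\left(-188 \right)}}{-14525} + \frac{\left(Y - 12028\right) + 12077}{-6599} = \frac{\sqrt{199 - 188}}{-14525} + \frac{\left(10756 - 12028\right) + 12077}{-6599} = \sqrt{11} \left(- \frac{1}{14525}\right) + \left(-1272 + 12077\right) \left(- \frac{1}{6599}\right) = - \frac{\sqrt{11}}{14525} + 10805 \left(- \frac{1}{6599}\right) = - \frac{\sqrt{11}}{14525} - \frac{10805}{6599} = - \frac{10805}{6599} - \frac{\sqrt{11}}{14525}$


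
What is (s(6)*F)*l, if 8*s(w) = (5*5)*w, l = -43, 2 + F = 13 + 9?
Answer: -16125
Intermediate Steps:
F = 20 (F = -2 + (13 + 9) = -2 + 22 = 20)
s(w) = 25*w/8 (s(w) = ((5*5)*w)/8 = (25*w)/8 = 25*w/8)
(s(6)*F)*l = (((25/8)*6)*20)*(-43) = ((75/4)*20)*(-43) = 375*(-43) = -16125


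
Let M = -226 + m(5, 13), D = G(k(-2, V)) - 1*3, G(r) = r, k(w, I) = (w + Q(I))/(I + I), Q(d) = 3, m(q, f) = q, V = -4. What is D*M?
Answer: 5525/8 ≈ 690.63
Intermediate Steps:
k(w, I) = (3 + w)/(2*I) (k(w, I) = (w + 3)/(I + I) = (3 + w)/((2*I)) = (3 + w)*(1/(2*I)) = (3 + w)/(2*I))
D = -25/8 (D = (½)*(3 - 2)/(-4) - 1*3 = (½)*(-¼)*1 - 3 = -⅛ - 3 = -25/8 ≈ -3.1250)
M = -221 (M = -226 + 5 = -221)
D*M = -25/8*(-221) = 5525/8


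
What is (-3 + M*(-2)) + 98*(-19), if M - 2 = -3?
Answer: -1863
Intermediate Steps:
M = -1 (M = 2 - 3 = -1)
(-3 + M*(-2)) + 98*(-19) = (-3 - 1*(-2)) + 98*(-19) = (-3 + 2) - 1862 = -1 - 1862 = -1863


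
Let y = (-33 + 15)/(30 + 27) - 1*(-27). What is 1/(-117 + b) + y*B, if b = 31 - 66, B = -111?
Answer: -450217/152 ≈ -2962.0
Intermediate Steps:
b = -35
y = 507/19 (y = -18/57 + 27 = -18*1/57 + 27 = -6/19 + 27 = 507/19 ≈ 26.684)
1/(-117 + b) + y*B = 1/(-117 - 35) + (507/19)*(-111) = 1/(-152) - 56277/19 = -1/152 - 56277/19 = -450217/152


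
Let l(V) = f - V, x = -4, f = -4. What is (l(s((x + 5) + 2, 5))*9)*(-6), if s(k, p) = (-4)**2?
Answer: 1080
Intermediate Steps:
s(k, p) = 16
l(V) = -4 - V
(l(s((x + 5) + 2, 5))*9)*(-6) = ((-4 - 1*16)*9)*(-6) = ((-4 - 16)*9)*(-6) = -20*9*(-6) = -180*(-6) = 1080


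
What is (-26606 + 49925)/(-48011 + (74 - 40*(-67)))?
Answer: -23319/45257 ≈ -0.51526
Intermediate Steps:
(-26606 + 49925)/(-48011 + (74 - 40*(-67))) = 23319/(-48011 + (74 + 2680)) = 23319/(-48011 + 2754) = 23319/(-45257) = 23319*(-1/45257) = -23319/45257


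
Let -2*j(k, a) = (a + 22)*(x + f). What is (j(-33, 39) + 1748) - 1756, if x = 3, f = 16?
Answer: -1175/2 ≈ -587.50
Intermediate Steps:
j(k, a) = -209 - 19*a/2 (j(k, a) = -(a + 22)*(3 + 16)/2 = -(22 + a)*19/2 = -(418 + 19*a)/2 = -209 - 19*a/2)
(j(-33, 39) + 1748) - 1756 = ((-209 - 19/2*39) + 1748) - 1756 = ((-209 - 741/2) + 1748) - 1756 = (-1159/2 + 1748) - 1756 = 2337/2 - 1756 = -1175/2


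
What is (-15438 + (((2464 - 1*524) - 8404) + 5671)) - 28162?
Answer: -44393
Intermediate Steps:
(-15438 + (((2464 - 1*524) - 8404) + 5671)) - 28162 = (-15438 + (((2464 - 524) - 8404) + 5671)) - 28162 = (-15438 + ((1940 - 8404) + 5671)) - 28162 = (-15438 + (-6464 + 5671)) - 28162 = (-15438 - 793) - 28162 = -16231 - 28162 = -44393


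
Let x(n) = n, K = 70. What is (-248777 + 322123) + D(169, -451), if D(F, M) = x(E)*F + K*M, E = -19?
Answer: 38565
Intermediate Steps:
D(F, M) = -19*F + 70*M
(-248777 + 322123) + D(169, -451) = (-248777 + 322123) + (-19*169 + 70*(-451)) = 73346 + (-3211 - 31570) = 73346 - 34781 = 38565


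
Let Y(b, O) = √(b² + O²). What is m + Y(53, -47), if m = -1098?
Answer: -1098 + √5018 ≈ -1027.2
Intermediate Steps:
Y(b, O) = √(O² + b²)
m + Y(53, -47) = -1098 + √((-47)² + 53²) = -1098 + √(2209 + 2809) = -1098 + √5018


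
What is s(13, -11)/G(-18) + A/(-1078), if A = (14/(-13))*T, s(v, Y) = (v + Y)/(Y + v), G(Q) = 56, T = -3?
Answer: 17/1144 ≈ 0.014860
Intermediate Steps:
s(v, Y) = 1 (s(v, Y) = (Y + v)/(Y + v) = 1)
A = 42/13 (A = (14/(-13))*(-3) = (14*(-1/13))*(-3) = -14/13*(-3) = 42/13 ≈ 3.2308)
s(13, -11)/G(-18) + A/(-1078) = 1/56 + (42/13)/(-1078) = 1*(1/56) + (42/13)*(-1/1078) = 1/56 - 3/1001 = 17/1144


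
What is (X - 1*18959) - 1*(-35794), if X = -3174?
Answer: 13661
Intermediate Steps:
(X - 1*18959) - 1*(-35794) = (-3174 - 1*18959) - 1*(-35794) = (-3174 - 18959) + 35794 = -22133 + 35794 = 13661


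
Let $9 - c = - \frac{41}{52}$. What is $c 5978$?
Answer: $\frac{1521401}{26} \approx 58515.0$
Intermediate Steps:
$c = \frac{509}{52}$ ($c = 9 - - \frac{41}{52} = 9 + \frac{41}{52} = \frac{509}{52} \approx 9.7885$)
$c 5978 = \frac{509}{52} \cdot 5978 = \frac{1521401}{26}$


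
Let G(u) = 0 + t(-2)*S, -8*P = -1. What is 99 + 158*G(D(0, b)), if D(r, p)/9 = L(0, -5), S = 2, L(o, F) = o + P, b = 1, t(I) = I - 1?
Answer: -849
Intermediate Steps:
t(I) = -1 + I
P = 1/8 (P = -1/8*(-1) = 1/8 ≈ 0.12500)
L(o, F) = 1/8 + o (L(o, F) = o + 1/8 = 1/8 + o)
D(r, p) = 9/8 (D(r, p) = 9*(1/8 + 0) = 9*(1/8) = 9/8)
G(u) = -6 (G(u) = 0 + (-1 - 2)*2 = 0 - 3*2 = 0 - 6 = -6)
99 + 158*G(D(0, b)) = 99 + 158*(-6) = 99 - 948 = -849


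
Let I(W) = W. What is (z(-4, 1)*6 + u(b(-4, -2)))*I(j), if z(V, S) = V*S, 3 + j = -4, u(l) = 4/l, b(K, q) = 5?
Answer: 812/5 ≈ 162.40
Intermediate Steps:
j = -7 (j = -3 - 4 = -7)
z(V, S) = S*V
(z(-4, 1)*6 + u(b(-4, -2)))*I(j) = ((1*(-4))*6 + 4/5)*(-7) = (-4*6 + 4*(⅕))*(-7) = (-24 + ⅘)*(-7) = -116/5*(-7) = 812/5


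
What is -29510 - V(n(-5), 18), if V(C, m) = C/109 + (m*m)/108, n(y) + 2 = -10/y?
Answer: -29513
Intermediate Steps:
n(y) = -2 - 10/y
V(C, m) = m**2/108 + C/109 (V(C, m) = C*(1/109) + m**2*(1/108) = C/109 + m**2/108 = m**2/108 + C/109)
-29510 - V(n(-5), 18) = -29510 - ((1/108)*18**2 + (-2 - 10/(-5))/109) = -29510 - ((1/108)*324 + (-2 - 10*(-1/5))/109) = -29510 - (3 + (-2 + 2)/109) = -29510 - (3 + (1/109)*0) = -29510 - (3 + 0) = -29510 - 1*3 = -29510 - 3 = -29513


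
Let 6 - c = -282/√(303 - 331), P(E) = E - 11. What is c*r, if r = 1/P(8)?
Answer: -2 + 47*I*√7/7 ≈ -2.0 + 17.764*I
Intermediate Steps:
P(E) = -11 + E
r = -⅓ (r = 1/(-11 + 8) = 1/(-3) = -⅓ ≈ -0.33333)
c = 6 - 141*I*√7/7 (c = 6 - (-282)/(√(303 - 331)) = 6 - (-282)/(√(-28)) = 6 - (-282)/(2*I*√7) = 6 - (-282)*(-I*√7/14) = 6 - 141*I*√7/7 ≈ 6.0 - 53.293*I)
c*r = (6 - 141*I*√7/7)*(-⅓) = -2 + 47*I*√7/7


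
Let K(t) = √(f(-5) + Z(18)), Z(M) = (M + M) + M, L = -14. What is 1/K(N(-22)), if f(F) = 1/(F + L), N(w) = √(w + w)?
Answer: √779/205 ≈ 0.13615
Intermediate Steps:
N(w) = √2*√w (N(w) = √(2*w) = √2*√w)
Z(M) = 3*M (Z(M) = 2*M + M = 3*M)
f(F) = 1/(-14 + F) (f(F) = 1/(F - 14) = 1/(-14 + F))
K(t) = 5*√779/19 (K(t) = √(1/(-14 - 5) + 3*18) = √(1/(-19) + 54) = √(-1/19 + 54) = √(1025/19) = 5*√779/19)
1/K(N(-22)) = 1/(5*√779/19) = √779/205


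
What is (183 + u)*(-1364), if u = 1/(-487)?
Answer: -121559680/487 ≈ -2.4961e+5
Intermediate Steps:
u = -1/487 ≈ -0.0020534
(183 + u)*(-1364) = (183 - 1/487)*(-1364) = (89120/487)*(-1364) = -121559680/487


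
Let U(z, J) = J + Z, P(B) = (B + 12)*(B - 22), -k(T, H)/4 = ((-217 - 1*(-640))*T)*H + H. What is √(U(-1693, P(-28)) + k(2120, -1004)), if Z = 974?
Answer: 5*√144055758 ≈ 60012.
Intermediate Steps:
k(T, H) = -4*H - 1692*H*T (k(T, H) = -4*(((-217 - 1*(-640))*T)*H + H) = -4*(((-217 + 640)*T)*H + H) = -4*((423*T)*H + H) = -4*(423*H*T + H) = -4*(H + 423*H*T) = -4*H - 1692*H*T)
P(B) = (-22 + B)*(12 + B) (P(B) = (12 + B)*(-22 + B) = (-22 + B)*(12 + B))
U(z, J) = 974 + J (U(z, J) = J + 974 = 974 + J)
√(U(-1693, P(-28)) + k(2120, -1004)) = √((974 + (-264 + (-28)² - 10*(-28))) - 4*(-1004)*(1 + 423*2120)) = √((974 + (-264 + 784 + 280)) - 4*(-1004)*(1 + 896760)) = √((974 + 800) - 4*(-1004)*896761) = √(1774 + 3601392176) = √3601393950 = 5*√144055758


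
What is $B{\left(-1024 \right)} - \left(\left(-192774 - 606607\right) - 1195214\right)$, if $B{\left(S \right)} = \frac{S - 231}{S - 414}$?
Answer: $\frac{2868228865}{1438} \approx 1.9946 \cdot 10^{6}$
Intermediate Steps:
$B{\left(S \right)} = \frac{-231 + S}{-414 + S}$
$B{\left(-1024 \right)} - \left(\left(-192774 - 606607\right) - 1195214\right) = \frac{-231 - 1024}{-414 - 1024} - \left(\left(-192774 - 606607\right) - 1195214\right) = \frac{1}{-1438} \left(-1255\right) - \left(\left(-192774 - 606607\right) - 1195214\right) = \left(- \frac{1}{1438}\right) \left(-1255\right) - \left(-799381 - 1195214\right) = \frac{1255}{1438} - -1994595 = \frac{1255}{1438} + 1994595 = \frac{2868228865}{1438}$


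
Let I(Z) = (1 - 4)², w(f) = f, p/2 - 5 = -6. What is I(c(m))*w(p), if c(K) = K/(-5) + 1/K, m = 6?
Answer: -18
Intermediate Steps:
p = -2 (p = 10 + 2*(-6) = 10 - 12 = -2)
c(K) = 1/K - K/5 (c(K) = K*(-⅕) + 1/K = -K/5 + 1/K = 1/K - K/5)
I(Z) = 9 (I(Z) = (-3)² = 9)
I(c(m))*w(p) = 9*(-2) = -18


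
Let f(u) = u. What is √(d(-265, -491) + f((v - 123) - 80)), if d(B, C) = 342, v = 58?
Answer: √197 ≈ 14.036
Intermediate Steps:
√(d(-265, -491) + f((v - 123) - 80)) = √(342 + ((58 - 123) - 80)) = √(342 + (-65 - 80)) = √(342 - 145) = √197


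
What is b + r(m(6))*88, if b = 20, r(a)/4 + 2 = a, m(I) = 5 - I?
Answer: -1036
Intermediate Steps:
r(a) = -8 + 4*a
b + r(m(6))*88 = 20 + (-8 + 4*(5 - 1*6))*88 = 20 + (-8 + 4*(5 - 6))*88 = 20 + (-8 + 4*(-1))*88 = 20 + (-8 - 4)*88 = 20 - 12*88 = 20 - 1056 = -1036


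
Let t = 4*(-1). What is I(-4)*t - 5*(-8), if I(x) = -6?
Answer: 64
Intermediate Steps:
t = -4
I(-4)*t - 5*(-8) = -6*(-4) - 5*(-8) = 24 + 40 = 64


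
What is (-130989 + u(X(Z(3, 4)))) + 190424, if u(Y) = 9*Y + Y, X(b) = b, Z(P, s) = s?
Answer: 59475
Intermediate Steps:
u(Y) = 10*Y
(-130989 + u(X(Z(3, 4)))) + 190424 = (-130989 + 10*4) + 190424 = (-130989 + 40) + 190424 = -130949 + 190424 = 59475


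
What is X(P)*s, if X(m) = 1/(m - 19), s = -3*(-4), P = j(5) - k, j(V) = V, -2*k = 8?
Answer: -6/5 ≈ -1.2000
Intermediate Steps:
k = -4 (k = -½*8 = -4)
P = 9 (P = 5 - 1*(-4) = 5 + 4 = 9)
s = 12
X(m) = 1/(-19 + m)
X(P)*s = 12/(-19 + 9) = 12/(-10) = -⅒*12 = -6/5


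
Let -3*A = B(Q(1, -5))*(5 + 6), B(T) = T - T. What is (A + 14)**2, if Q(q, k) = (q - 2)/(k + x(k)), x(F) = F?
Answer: 196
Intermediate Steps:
Q(q, k) = (-2 + q)/(2*k) (Q(q, k) = (q - 2)/(k + k) = (-2 + q)/((2*k)) = (-2 + q)*(1/(2*k)) = (-2 + q)/(2*k))
B(T) = 0
A = 0 (A = -0*(5 + 6) = -0*11 = -1/3*0 = 0)
(A + 14)**2 = (0 + 14)**2 = 14**2 = 196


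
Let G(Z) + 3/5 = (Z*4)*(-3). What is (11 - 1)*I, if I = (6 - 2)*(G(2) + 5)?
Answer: -784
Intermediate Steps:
G(Z) = -3/5 - 12*Z (G(Z) = -3/5 + (Z*4)*(-3) = -3/5 + (4*Z)*(-3) = -3/5 - 12*Z)
I = -392/5 (I = (6 - 2)*((-3/5 - 12*2) + 5) = 4*((-3/5 - 24) + 5) = 4*(-123/5 + 5) = 4*(-98/5) = -392/5 ≈ -78.400)
(11 - 1)*I = (11 - 1)*(-392/5) = 10*(-392/5) = -784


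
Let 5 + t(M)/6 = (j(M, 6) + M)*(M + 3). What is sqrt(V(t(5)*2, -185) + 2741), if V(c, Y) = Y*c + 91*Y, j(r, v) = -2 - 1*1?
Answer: 7*I*sqrt(786) ≈ 196.25*I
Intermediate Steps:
j(r, v) = -3 (j(r, v) = -2 - 1 = -3)
t(M) = -30 + 6*(-3 + M)*(3 + M) (t(M) = -30 + 6*((-3 + M)*(M + 3)) = -30 + 6*((-3 + M)*(3 + M)) = -30 + 6*(-3 + M)*(3 + M))
V(c, Y) = 91*Y + Y*c
sqrt(V(t(5)*2, -185) + 2741) = sqrt(-185*(91 + (-84 + 6*5**2)*2) + 2741) = sqrt(-185*(91 + (-84 + 6*25)*2) + 2741) = sqrt(-185*(91 + (-84 + 150)*2) + 2741) = sqrt(-185*(91 + 66*2) + 2741) = sqrt(-185*(91 + 132) + 2741) = sqrt(-185*223 + 2741) = sqrt(-41255 + 2741) = sqrt(-38514) = 7*I*sqrt(786)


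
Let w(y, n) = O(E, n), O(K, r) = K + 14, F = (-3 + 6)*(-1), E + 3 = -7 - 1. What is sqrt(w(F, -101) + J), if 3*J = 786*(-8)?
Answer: I*sqrt(2093) ≈ 45.749*I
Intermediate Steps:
E = -11 (E = -3 + (-7 - 1) = -3 - 8 = -11)
F = -3 (F = 3*(-1) = -3)
O(K, r) = 14 + K
w(y, n) = 3 (w(y, n) = 14 - 11 = 3)
J = -2096 (J = (786*(-8))/3 = (1/3)*(-6288) = -2096)
sqrt(w(F, -101) + J) = sqrt(3 - 2096) = sqrt(-2093) = I*sqrt(2093)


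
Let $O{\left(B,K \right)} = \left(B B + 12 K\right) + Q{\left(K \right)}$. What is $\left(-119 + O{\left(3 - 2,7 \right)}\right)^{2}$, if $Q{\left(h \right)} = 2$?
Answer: $1024$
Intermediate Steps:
$O{\left(B,K \right)} = 2 + B^{2} + 12 K$ ($O{\left(B,K \right)} = \left(B B + 12 K\right) + 2 = \left(B^{2} + 12 K\right) + 2 = 2 + B^{2} + 12 K$)
$\left(-119 + O{\left(3 - 2,7 \right)}\right)^{2} = \left(-119 + \left(2 + \left(3 - 2\right)^{2} + 12 \cdot 7\right)\right)^{2} = \left(-119 + \left(2 + 1^{2} + 84\right)\right)^{2} = \left(-119 + \left(2 + 1 + 84\right)\right)^{2} = \left(-119 + 87\right)^{2} = \left(-32\right)^{2} = 1024$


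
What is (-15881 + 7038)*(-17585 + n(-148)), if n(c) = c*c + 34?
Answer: -38493579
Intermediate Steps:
n(c) = 34 + c² (n(c) = c² + 34 = 34 + c²)
(-15881 + 7038)*(-17585 + n(-148)) = (-15881 + 7038)*(-17585 + (34 + (-148)²)) = -8843*(-17585 + (34 + 21904)) = -8843*(-17585 + 21938) = -8843*4353 = -38493579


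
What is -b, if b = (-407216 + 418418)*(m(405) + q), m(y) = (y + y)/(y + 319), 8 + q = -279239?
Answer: 566188337409/181 ≈ 3.1281e+9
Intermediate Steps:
q = -279247 (q = -8 - 279239 = -279247)
m(y) = 2*y/(319 + y) (m(y) = (2*y)/(319 + y) = 2*y/(319 + y))
b = -566188337409/181 (b = (-407216 + 418418)*(2*405/(319 + 405) - 279247) = 11202*(2*405/724 - 279247) = 11202*(2*405*(1/724) - 279247) = 11202*(405/362 - 279247) = 11202*(-101087009/362) = -566188337409/181 ≈ -3.1281e+9)
-b = -1*(-566188337409/181) = 566188337409/181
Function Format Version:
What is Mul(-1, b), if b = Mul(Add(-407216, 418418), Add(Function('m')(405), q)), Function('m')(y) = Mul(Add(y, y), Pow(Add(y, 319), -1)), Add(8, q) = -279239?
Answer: Rational(566188337409, 181) ≈ 3.1281e+9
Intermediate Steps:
q = -279247 (q = Add(-8, -279239) = -279247)
Function('m')(y) = Mul(2, y, Pow(Add(319, y), -1)) (Function('m')(y) = Mul(Mul(2, y), Pow(Add(319, y), -1)) = Mul(2, y, Pow(Add(319, y), -1)))
b = Rational(-566188337409, 181) (b = Mul(Add(-407216, 418418), Add(Mul(2, 405, Pow(Add(319, 405), -1)), -279247)) = Mul(11202, Add(Mul(2, 405, Pow(724, -1)), -279247)) = Mul(11202, Add(Mul(2, 405, Rational(1, 724)), -279247)) = Mul(11202, Add(Rational(405, 362), -279247)) = Mul(11202, Rational(-101087009, 362)) = Rational(-566188337409, 181) ≈ -3.1281e+9)
Mul(-1, b) = Mul(-1, Rational(-566188337409, 181)) = Rational(566188337409, 181)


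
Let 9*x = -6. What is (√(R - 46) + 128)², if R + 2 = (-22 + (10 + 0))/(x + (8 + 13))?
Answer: 996460/61 + 512*I*√45201/61 ≈ 16335.0 + 1784.5*I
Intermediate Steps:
x = -⅔ (x = (⅑)*(-6) = -⅔ ≈ -0.66667)
R = -158/61 (R = -2 + (-22 + (10 + 0))/(-⅔ + (8 + 13)) = -2 + (-22 + 10)/(-⅔ + 21) = -2 - 12/61/3 = -2 - 12*3/61 = -2 - 36/61 = -158/61 ≈ -2.5902)
(√(R - 46) + 128)² = (√(-158/61 - 46) + 128)² = (√(-2964/61) + 128)² = (2*I*√45201/61 + 128)² = (128 + 2*I*√45201/61)²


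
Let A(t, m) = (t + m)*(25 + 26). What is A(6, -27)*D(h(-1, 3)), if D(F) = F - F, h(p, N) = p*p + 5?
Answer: 0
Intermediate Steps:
h(p, N) = 5 + p**2 (h(p, N) = p**2 + 5 = 5 + p**2)
D(F) = 0
A(t, m) = 51*m + 51*t (A(t, m) = (m + t)*51 = 51*m + 51*t)
A(6, -27)*D(h(-1, 3)) = (51*(-27) + 51*6)*0 = (-1377 + 306)*0 = -1071*0 = 0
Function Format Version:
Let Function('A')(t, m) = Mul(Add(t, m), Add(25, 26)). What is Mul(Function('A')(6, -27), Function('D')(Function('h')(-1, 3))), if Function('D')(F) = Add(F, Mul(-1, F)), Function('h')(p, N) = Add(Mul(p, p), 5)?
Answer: 0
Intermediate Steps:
Function('h')(p, N) = Add(5, Pow(p, 2)) (Function('h')(p, N) = Add(Pow(p, 2), 5) = Add(5, Pow(p, 2)))
Function('D')(F) = 0
Function('A')(t, m) = Add(Mul(51, m), Mul(51, t)) (Function('A')(t, m) = Mul(Add(m, t), 51) = Add(Mul(51, m), Mul(51, t)))
Mul(Function('A')(6, -27), Function('D')(Function('h')(-1, 3))) = Mul(Add(Mul(51, -27), Mul(51, 6)), 0) = Mul(Add(-1377, 306), 0) = Mul(-1071, 0) = 0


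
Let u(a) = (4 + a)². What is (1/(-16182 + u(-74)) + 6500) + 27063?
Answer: 378657765/11282 ≈ 33563.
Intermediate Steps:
(1/(-16182 + u(-74)) + 6500) + 27063 = (1/(-16182 + (4 - 74)²) + 6500) + 27063 = (1/(-16182 + (-70)²) + 6500) + 27063 = (1/(-16182 + 4900) + 6500) + 27063 = (1/(-11282) + 6500) + 27063 = (-1/11282 + 6500) + 27063 = 73332999/11282 + 27063 = 378657765/11282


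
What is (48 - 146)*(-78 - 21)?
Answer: 9702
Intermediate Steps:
(48 - 146)*(-78 - 21) = -98*(-99) = 9702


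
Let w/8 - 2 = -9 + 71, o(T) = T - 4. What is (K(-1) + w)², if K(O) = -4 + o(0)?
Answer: 254016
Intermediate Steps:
o(T) = -4 + T
w = 512 (w = 16 + 8*(-9 + 71) = 16 + 8*62 = 16 + 496 = 512)
K(O) = -8 (K(O) = -4 + (-4 + 0) = -4 - 4 = -8)
(K(-1) + w)² = (-8 + 512)² = 504² = 254016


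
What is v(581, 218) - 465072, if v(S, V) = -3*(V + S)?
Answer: -467469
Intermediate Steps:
v(S, V) = -3*S - 3*V (v(S, V) = -3*(S + V) = -3*S - 3*V)
v(581, 218) - 465072 = (-3*581 - 3*218) - 465072 = (-1743 - 654) - 465072 = -2397 - 465072 = -467469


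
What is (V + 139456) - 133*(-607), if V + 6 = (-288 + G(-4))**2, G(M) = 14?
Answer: 295257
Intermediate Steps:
V = 75070 (V = -6 + (-288 + 14)**2 = -6 + (-274)**2 = -6 + 75076 = 75070)
(V + 139456) - 133*(-607) = (75070 + 139456) - 133*(-607) = 214526 + 80731 = 295257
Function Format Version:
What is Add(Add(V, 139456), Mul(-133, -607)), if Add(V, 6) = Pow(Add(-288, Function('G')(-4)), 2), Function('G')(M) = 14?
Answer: 295257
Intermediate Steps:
V = 75070 (V = Add(-6, Pow(Add(-288, 14), 2)) = Add(-6, Pow(-274, 2)) = Add(-6, 75076) = 75070)
Add(Add(V, 139456), Mul(-133, -607)) = Add(Add(75070, 139456), Mul(-133, -607)) = Add(214526, 80731) = 295257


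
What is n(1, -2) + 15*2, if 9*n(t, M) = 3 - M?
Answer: 275/9 ≈ 30.556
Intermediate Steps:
n(t, M) = ⅓ - M/9 (n(t, M) = (3 - M)/9 = ⅓ - M/9)
n(1, -2) + 15*2 = (⅓ - ⅑*(-2)) + 15*2 = (⅓ + 2/9) + 30 = 5/9 + 30 = 275/9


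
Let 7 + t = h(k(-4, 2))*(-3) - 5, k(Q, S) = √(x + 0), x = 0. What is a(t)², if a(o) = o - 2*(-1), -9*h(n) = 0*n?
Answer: 100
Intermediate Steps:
k(Q, S) = 0 (k(Q, S) = √(0 + 0) = √0 = 0)
h(n) = 0 (h(n) = -0*n = -⅑*0 = 0)
t = -12 (t = -7 + (0*(-3) - 5) = -7 + (0 - 5) = -7 - 5 = -12)
a(o) = 2 + o (a(o) = o + 2 = 2 + o)
a(t)² = (2 - 12)² = (-10)² = 100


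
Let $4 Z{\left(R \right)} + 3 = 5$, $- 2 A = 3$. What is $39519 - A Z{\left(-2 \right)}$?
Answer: $\frac{158079}{4} \approx 39520.0$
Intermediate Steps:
$A = - \frac{3}{2}$ ($A = \left(- \frac{1}{2}\right) 3 = - \frac{3}{2} \approx -1.5$)
$Z{\left(R \right)} = \frac{1}{2}$ ($Z{\left(R \right)} = - \frac{3}{4} + \frac{1}{4} \cdot 5 = - \frac{3}{4} + \frac{5}{4} = \frac{1}{2}$)
$39519 - A Z{\left(-2 \right)} = 39519 - \left(- \frac{3}{2}\right) \frac{1}{2} = 39519 - - \frac{3}{4} = 39519 + \frac{3}{4} = \frac{158079}{4}$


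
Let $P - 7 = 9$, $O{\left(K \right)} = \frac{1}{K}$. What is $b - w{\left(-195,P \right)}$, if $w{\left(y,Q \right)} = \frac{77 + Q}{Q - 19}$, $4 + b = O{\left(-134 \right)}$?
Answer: $\frac{3617}{134} \approx 26.993$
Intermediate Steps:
$P = 16$ ($P = 7 + 9 = 16$)
$b = - \frac{537}{134}$ ($b = -4 + \frac{1}{-134} = -4 - \frac{1}{134} = - \frac{537}{134} \approx -4.0075$)
$w{\left(y,Q \right)} = \frac{77 + Q}{-19 + Q}$
$b - w{\left(-195,P \right)} = - \frac{537}{134} - \frac{77 + 16}{-19 + 16} = - \frac{537}{134} - \frac{1}{-3} \cdot 93 = - \frac{537}{134} - \left(- \frac{1}{3}\right) 93 = - \frac{537}{134} - -31 = - \frac{537}{134} + 31 = \frac{3617}{134}$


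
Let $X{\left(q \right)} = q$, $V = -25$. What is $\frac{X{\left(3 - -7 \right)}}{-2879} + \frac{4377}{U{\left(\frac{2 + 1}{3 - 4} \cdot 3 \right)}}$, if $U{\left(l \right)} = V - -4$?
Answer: $- \frac{4200531}{20153} \approx -208.43$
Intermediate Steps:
$U{\left(l \right)} = -21$ ($U{\left(l \right)} = -25 - -4 = -25 + 4 = -21$)
$\frac{X{\left(3 - -7 \right)}}{-2879} + \frac{4377}{U{\left(\frac{2 + 1}{3 - 4} \cdot 3 \right)}} = \frac{3 - -7}{-2879} + \frac{4377}{-21} = \left(3 + 7\right) \left(- \frac{1}{2879}\right) + 4377 \left(- \frac{1}{21}\right) = 10 \left(- \frac{1}{2879}\right) - \frac{1459}{7} = - \frac{10}{2879} - \frac{1459}{7} = - \frac{4200531}{20153}$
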